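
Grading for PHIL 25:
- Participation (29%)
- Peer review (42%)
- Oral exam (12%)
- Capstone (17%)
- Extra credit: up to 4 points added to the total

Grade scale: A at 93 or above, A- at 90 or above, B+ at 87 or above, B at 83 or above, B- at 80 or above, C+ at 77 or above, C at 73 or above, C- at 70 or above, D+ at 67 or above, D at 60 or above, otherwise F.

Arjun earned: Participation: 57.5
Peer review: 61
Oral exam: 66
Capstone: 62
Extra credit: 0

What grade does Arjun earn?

D

Weighted total:
  Participation 57.5 × 0.29 = 16.675
  Peer review 61 × 0.42 = 25.62
  Oral exam 66 × 0.12 = 7.92
  Capstone 62 × 0.17 = 10.54
Sum = 60.755
Extra credit: 60.755 + 0 = 60.755
60.755 is ≥ 60 and < 67 → D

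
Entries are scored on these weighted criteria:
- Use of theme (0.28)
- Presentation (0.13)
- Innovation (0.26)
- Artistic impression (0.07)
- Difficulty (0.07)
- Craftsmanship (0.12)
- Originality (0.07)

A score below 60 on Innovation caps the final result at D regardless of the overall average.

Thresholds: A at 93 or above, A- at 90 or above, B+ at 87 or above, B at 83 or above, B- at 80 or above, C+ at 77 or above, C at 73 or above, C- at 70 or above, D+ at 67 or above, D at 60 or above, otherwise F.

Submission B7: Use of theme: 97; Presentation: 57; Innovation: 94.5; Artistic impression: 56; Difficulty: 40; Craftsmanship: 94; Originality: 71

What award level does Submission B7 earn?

B-

Innovation score 94.5 ≥ 60: minimum met.
Weighted total:
  Use of theme 97 × 0.28 = 27.16
  Presentation 57 × 0.13 = 7.41
  Innovation 94.5 × 0.26 = 24.57
  Artistic impression 56 × 0.07 = 3.92
  Difficulty 40 × 0.07 = 2.8
  Craftsmanship 94 × 0.12 = 11.28
  Originality 71 × 0.07 = 4.97
Sum = 82.11
82.11 is ≥ 80 and < 83 → B-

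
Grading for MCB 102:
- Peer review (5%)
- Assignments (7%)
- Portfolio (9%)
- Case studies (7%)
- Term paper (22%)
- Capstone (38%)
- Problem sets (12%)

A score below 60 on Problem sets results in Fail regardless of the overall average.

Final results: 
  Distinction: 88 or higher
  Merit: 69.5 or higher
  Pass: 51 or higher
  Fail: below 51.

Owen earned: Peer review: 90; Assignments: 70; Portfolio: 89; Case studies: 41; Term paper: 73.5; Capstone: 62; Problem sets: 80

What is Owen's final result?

Problem sets score 80 ≥ 60: minimum met.
Weighted total:
  Peer review 90 × 0.05 = 4.5
  Assignments 70 × 0.07 = 4.9
  Portfolio 89 × 0.09 = 8.01
  Case studies 41 × 0.07 = 2.87
  Term paper 73.5 × 0.22 = 16.17
  Capstone 62 × 0.38 = 23.56
  Problem sets 80 × 0.12 = 9.6
Sum = 69.61
69.61 is ≥ 69.5 and < 88 → Merit

Merit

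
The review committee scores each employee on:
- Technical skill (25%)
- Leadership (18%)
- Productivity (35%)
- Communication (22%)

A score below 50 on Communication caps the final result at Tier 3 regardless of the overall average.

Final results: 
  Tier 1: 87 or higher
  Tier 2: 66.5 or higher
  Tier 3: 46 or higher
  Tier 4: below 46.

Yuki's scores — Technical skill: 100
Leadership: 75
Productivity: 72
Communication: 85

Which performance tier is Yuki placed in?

Tier 2

Communication score 85 ≥ 50: minimum met.
Weighted total:
  Technical skill 100 × 0.25 = 25
  Leadership 75 × 0.18 = 13.5
  Productivity 72 × 0.35 = 25.2
  Communication 85 × 0.22 = 18.7
Sum = 82.4
82.4 is ≥ 66.5 and < 87 → Tier 2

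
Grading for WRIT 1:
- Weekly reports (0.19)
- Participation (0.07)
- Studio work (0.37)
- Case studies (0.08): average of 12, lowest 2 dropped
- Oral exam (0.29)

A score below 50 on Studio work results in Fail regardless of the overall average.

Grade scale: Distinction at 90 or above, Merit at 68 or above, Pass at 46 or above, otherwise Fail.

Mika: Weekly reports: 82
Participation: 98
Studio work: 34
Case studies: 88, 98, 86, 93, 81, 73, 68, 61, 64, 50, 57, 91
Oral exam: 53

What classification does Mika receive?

Fail

Case studies: drop 50, 57 → average of remaining 10 = 803/10 = 80.3
Studio work score 34 < 50: minimum not met.
Weighted total:
  Weekly reports 82 × 0.19 = 15.58
  Participation 98 × 0.07 = 6.86
  Studio work 34 × 0.37 = 12.58
  Case studies 80.3 × 0.08 = 6.424
  Oral exam 53 × 0.29 = 15.37
Sum = 56.814
Because the Studio work minimum was not met, the result is Fail.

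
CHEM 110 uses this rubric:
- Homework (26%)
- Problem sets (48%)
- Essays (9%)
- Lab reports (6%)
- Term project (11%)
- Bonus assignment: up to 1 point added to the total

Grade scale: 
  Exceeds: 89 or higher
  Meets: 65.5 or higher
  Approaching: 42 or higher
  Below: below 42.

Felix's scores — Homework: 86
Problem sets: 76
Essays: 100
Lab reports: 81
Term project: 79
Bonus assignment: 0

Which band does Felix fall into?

Weighted total:
  Homework 86 × 0.26 = 22.36
  Problem sets 76 × 0.48 = 36.48
  Essays 100 × 0.09 = 9
  Lab reports 81 × 0.06 = 4.86
  Term project 79 × 0.11 = 8.69
Sum = 81.39
Bonus assignment: 81.39 + 0 = 81.39
81.39 is ≥ 65.5 and < 89 → Meets

Meets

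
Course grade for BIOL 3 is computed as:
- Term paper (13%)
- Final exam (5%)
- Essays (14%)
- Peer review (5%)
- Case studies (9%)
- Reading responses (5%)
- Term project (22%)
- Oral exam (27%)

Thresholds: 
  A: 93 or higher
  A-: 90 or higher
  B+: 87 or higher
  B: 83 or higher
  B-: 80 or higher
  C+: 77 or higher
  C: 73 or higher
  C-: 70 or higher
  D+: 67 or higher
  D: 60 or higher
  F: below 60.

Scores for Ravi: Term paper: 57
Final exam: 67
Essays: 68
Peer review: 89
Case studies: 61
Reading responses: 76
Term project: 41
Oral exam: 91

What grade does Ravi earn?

Weighted total:
  Term paper 57 × 0.13 = 7.41
  Final exam 67 × 0.05 = 3.35
  Essays 68 × 0.14 = 9.52
  Peer review 89 × 0.05 = 4.45
  Case studies 61 × 0.09 = 5.49
  Reading responses 76 × 0.05 = 3.8
  Term project 41 × 0.22 = 9.02
  Oral exam 91 × 0.27 = 24.57
Sum = 67.61
67.61 is ≥ 67 and < 70 → D+

D+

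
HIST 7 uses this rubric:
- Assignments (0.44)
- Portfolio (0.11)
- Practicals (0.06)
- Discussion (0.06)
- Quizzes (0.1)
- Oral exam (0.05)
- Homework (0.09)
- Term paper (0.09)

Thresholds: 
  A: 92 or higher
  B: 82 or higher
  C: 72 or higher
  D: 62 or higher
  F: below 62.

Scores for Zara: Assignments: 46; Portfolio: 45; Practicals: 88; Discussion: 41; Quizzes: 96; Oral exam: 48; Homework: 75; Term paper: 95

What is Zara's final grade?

Weighted total:
  Assignments 46 × 0.44 = 20.24
  Portfolio 45 × 0.11 = 4.95
  Practicals 88 × 0.06 = 5.28
  Discussion 41 × 0.06 = 2.46
  Quizzes 96 × 0.1 = 9.6
  Oral exam 48 × 0.05 = 2.4
  Homework 75 × 0.09 = 6.75
  Term paper 95 × 0.09 = 8.55
Sum = 60.23
60.23 < 62 → F

F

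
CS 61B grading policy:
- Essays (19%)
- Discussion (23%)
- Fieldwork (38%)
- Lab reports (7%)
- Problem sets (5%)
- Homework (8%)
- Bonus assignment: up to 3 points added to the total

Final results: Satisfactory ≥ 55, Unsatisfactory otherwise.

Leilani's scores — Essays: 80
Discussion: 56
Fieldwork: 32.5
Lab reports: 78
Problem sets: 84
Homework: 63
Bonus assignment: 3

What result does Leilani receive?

Satisfactory

Weighted total:
  Essays 80 × 0.19 = 15.2
  Discussion 56 × 0.23 = 12.88
  Fieldwork 32.5 × 0.38 = 12.35
  Lab reports 78 × 0.07 = 5.46
  Problem sets 84 × 0.05 = 4.2
  Homework 63 × 0.08 = 5.04
Sum = 55.13
Bonus assignment: 55.13 + 3 = 58.13
58.13 ≥ 55 → Satisfactory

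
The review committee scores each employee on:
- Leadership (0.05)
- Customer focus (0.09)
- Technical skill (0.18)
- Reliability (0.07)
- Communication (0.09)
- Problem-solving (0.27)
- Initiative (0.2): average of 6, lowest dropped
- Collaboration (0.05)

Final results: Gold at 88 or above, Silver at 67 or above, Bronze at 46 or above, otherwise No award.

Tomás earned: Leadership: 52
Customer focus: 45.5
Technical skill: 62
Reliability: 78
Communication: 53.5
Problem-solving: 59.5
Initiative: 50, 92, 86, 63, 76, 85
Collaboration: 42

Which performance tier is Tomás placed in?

Bronze

Initiative: drop 50 → average of remaining 5 = 402/5 = 80.4
Weighted total:
  Leadership 52 × 0.05 = 2.6
  Customer focus 45.5 × 0.09 = 4.095
  Technical skill 62 × 0.18 = 11.16
  Reliability 78 × 0.07 = 5.46
  Communication 53.5 × 0.09 = 4.815
  Problem-solving 59.5 × 0.27 = 16.065
  Initiative 80.4 × 0.2 = 16.08
  Collaboration 42 × 0.05 = 2.1
Sum = 62.375
62.375 is ≥ 46 and < 67 → Bronze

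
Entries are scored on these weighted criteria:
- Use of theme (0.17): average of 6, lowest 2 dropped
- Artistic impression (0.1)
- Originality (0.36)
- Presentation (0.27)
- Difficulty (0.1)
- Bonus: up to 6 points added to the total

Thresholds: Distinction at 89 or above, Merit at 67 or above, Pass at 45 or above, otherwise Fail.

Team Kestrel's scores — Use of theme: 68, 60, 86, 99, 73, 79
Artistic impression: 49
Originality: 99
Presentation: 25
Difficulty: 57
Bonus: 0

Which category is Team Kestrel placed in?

Merit

Use of theme: drop 60, 68 → average of remaining 4 = 337/4 = 84.25
Weighted total:
  Use of theme 84.25 × 0.17 = 14.3225
  Artistic impression 49 × 0.1 = 4.9
  Originality 99 × 0.36 = 35.64
  Presentation 25 × 0.27 = 6.75
  Difficulty 57 × 0.1 = 5.7
Sum = 67.3125
Bonus: 67.3125 + 0 = 67.3125
67.3125 is ≥ 67 and < 89 → Merit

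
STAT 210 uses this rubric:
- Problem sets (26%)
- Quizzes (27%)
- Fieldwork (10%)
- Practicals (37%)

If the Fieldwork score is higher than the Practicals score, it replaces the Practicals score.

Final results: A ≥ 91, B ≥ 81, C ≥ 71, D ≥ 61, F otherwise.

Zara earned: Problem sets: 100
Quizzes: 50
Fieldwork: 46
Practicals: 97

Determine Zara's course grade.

Fieldwork (46) ≤ Practicals (97), so Practicals stays at 97.
Weighted total:
  Problem sets 100 × 0.26 = 26
  Quizzes 50 × 0.27 = 13.5
  Fieldwork 46 × 0.1 = 4.6
  Practicals 97 × 0.37 = 35.89
Sum = 79.99
79.99 is ≥ 71 and < 81 → C

C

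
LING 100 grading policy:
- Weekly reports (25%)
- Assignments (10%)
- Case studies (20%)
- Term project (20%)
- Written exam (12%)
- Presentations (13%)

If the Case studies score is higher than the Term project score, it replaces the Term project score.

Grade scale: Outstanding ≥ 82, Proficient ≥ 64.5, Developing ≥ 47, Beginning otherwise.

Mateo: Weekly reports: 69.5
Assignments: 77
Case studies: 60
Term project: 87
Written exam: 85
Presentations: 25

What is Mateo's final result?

Proficient

Case studies (60) ≤ Term project (87), so Term project stays at 87.
Weighted total:
  Weekly reports 69.5 × 0.25 = 17.375
  Assignments 77 × 0.1 = 7.7
  Case studies 60 × 0.2 = 12
  Term project 87 × 0.2 = 17.4
  Written exam 85 × 0.12 = 10.2
  Presentations 25 × 0.13 = 3.25
Sum = 67.925
67.925 is ≥ 64.5 and < 82 → Proficient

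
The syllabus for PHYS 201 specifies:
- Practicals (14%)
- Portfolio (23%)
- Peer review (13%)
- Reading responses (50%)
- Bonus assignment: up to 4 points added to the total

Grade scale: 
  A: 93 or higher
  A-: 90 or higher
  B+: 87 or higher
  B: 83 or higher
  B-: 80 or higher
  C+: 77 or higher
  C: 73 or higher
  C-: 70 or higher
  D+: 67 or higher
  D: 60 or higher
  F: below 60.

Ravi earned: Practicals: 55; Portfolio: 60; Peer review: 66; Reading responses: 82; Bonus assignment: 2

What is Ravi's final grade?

C

Weighted total:
  Practicals 55 × 0.14 = 7.7
  Portfolio 60 × 0.23 = 13.8
  Peer review 66 × 0.13 = 8.58
  Reading responses 82 × 0.5 = 41
Sum = 71.08
Bonus assignment: 71.08 + 2 = 73.08
73.08 is ≥ 73 and < 77 → C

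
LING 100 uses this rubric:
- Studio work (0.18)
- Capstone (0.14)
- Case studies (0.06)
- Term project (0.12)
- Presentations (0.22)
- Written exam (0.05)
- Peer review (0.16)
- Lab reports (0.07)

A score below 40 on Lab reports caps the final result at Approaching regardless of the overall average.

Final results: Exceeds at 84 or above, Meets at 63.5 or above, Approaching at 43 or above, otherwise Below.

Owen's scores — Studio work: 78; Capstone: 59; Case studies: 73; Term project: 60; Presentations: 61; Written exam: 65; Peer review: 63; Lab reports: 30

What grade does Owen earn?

Approaching

Lab reports score 30 < 40: minimum not met.
Weighted total:
  Studio work 78 × 0.18 = 14.04
  Capstone 59 × 0.14 = 8.26
  Case studies 73 × 0.06 = 4.38
  Term project 60 × 0.12 = 7.2
  Presentations 61 × 0.22 = 13.42
  Written exam 65 × 0.05 = 3.25
  Peer review 63 × 0.16 = 10.08
  Lab reports 30 × 0.07 = 2.1
Sum = 62.73
62.73 would be Approaching; cap at Approaching applies → Approaching.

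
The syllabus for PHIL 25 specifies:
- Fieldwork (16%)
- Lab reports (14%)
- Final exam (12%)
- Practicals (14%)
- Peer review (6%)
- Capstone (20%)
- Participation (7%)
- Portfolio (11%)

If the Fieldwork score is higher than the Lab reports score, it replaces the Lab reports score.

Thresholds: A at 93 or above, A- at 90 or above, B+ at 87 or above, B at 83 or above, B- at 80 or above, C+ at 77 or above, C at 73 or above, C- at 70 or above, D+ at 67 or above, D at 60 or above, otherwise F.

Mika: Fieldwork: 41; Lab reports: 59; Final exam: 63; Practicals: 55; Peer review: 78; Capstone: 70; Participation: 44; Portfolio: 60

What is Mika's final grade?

F

Fieldwork (41) ≤ Lab reports (59), so Lab reports stays at 59.
Weighted total:
  Fieldwork 41 × 0.16 = 6.56
  Lab reports 59 × 0.14 = 8.26
  Final exam 63 × 0.12 = 7.56
  Practicals 55 × 0.14 = 7.7
  Peer review 78 × 0.06 = 4.68
  Capstone 70 × 0.2 = 14
  Participation 44 × 0.07 = 3.08
  Portfolio 60 × 0.11 = 6.6
Sum = 58.44
58.44 < 60 → F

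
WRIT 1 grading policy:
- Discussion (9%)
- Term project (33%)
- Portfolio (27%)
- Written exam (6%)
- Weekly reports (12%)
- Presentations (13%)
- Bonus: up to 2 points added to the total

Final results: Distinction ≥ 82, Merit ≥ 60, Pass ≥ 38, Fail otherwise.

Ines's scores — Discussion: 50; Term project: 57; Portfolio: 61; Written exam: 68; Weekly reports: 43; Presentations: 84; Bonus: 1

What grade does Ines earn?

Weighted total:
  Discussion 50 × 0.09 = 4.5
  Term project 57 × 0.33 = 18.81
  Portfolio 61 × 0.27 = 16.47
  Written exam 68 × 0.06 = 4.08
  Weekly reports 43 × 0.12 = 5.16
  Presentations 84 × 0.13 = 10.92
Sum = 59.94
Bonus: 59.94 + 1 = 60.94
60.94 is ≥ 60 and < 82 → Merit

Merit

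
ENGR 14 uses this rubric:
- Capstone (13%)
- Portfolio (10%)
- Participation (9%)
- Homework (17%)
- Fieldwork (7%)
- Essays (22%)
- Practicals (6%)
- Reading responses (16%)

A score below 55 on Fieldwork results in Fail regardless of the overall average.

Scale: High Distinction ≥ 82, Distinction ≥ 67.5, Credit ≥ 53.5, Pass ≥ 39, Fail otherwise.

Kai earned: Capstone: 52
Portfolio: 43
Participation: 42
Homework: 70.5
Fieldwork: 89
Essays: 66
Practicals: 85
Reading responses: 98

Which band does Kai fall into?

Fieldwork score 89 ≥ 55: minimum met.
Weighted total:
  Capstone 52 × 0.13 = 6.76
  Portfolio 43 × 0.1 = 4.3
  Participation 42 × 0.09 = 3.78
  Homework 70.5 × 0.17 = 11.985
  Fieldwork 89 × 0.07 = 6.23
  Essays 66 × 0.22 = 14.52
  Practicals 85 × 0.06 = 5.1
  Reading responses 98 × 0.16 = 15.68
Sum = 68.355
68.355 is ≥ 67.5 and < 82 → Distinction

Distinction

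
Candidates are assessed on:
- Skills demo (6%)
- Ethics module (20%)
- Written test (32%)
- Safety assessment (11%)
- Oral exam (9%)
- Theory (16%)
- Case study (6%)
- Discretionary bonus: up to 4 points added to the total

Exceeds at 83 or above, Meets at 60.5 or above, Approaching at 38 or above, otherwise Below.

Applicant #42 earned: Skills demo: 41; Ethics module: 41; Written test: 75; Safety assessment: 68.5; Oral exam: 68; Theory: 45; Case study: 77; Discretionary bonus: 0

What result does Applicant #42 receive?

Approaching

Weighted total:
  Skills demo 41 × 0.06 = 2.46
  Ethics module 41 × 0.2 = 8.2
  Written test 75 × 0.32 = 24
  Safety assessment 68.5 × 0.11 = 7.535
  Oral exam 68 × 0.09 = 6.12
  Theory 45 × 0.16 = 7.2
  Case study 77 × 0.06 = 4.62
Sum = 60.135
Discretionary bonus: 60.135 + 0 = 60.135
60.135 is ≥ 38 and < 60.5 → Approaching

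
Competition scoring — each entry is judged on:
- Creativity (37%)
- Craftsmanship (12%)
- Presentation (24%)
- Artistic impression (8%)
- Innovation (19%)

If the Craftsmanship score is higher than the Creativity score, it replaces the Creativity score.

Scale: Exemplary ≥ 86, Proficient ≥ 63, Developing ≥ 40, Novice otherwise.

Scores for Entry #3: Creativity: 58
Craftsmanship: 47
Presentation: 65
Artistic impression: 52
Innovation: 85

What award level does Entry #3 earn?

Craftsmanship (47) ≤ Creativity (58), so Creativity stays at 58.
Weighted total:
  Creativity 58 × 0.37 = 21.46
  Craftsmanship 47 × 0.12 = 5.64
  Presentation 65 × 0.24 = 15.6
  Artistic impression 52 × 0.08 = 4.16
  Innovation 85 × 0.19 = 16.15
Sum = 63.01
63.01 is ≥ 63 and < 86 → Proficient

Proficient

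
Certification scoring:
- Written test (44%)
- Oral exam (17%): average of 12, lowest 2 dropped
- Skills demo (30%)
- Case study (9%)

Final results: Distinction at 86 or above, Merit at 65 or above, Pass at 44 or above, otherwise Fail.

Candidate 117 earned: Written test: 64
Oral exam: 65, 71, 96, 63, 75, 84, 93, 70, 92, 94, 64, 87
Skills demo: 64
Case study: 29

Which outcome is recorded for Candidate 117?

Pass

Oral exam: drop 63, 64 → average of remaining 10 = 827/10 = 82.7
Weighted total:
  Written test 64 × 0.44 = 28.16
  Oral exam 82.7 × 0.17 = 14.059
  Skills demo 64 × 0.3 = 19.2
  Case study 29 × 0.09 = 2.61
Sum = 64.029
64.029 is ≥ 44 and < 65 → Pass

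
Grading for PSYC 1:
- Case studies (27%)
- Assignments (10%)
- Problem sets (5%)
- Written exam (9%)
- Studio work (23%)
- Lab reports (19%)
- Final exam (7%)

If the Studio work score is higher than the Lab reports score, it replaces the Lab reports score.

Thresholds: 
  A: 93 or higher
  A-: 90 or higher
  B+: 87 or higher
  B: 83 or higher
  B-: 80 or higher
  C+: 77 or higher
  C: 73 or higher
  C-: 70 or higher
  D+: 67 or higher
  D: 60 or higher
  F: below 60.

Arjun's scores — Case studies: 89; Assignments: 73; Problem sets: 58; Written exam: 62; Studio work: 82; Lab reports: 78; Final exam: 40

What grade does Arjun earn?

C+

Studio work (82) > Lab reports (78), so Lab reports counts as 82.
Weighted total:
  Case studies 89 × 0.27 = 24.03
  Assignments 73 × 0.1 = 7.3
  Problem sets 58 × 0.05 = 2.9
  Written exam 62 × 0.09 = 5.58
  Studio work 82 × 0.23 = 18.86
  Lab reports 82 × 0.19 = 15.58
  Final exam 40 × 0.07 = 2.8
Sum = 77.05
77.05 is ≥ 77 and < 80 → C+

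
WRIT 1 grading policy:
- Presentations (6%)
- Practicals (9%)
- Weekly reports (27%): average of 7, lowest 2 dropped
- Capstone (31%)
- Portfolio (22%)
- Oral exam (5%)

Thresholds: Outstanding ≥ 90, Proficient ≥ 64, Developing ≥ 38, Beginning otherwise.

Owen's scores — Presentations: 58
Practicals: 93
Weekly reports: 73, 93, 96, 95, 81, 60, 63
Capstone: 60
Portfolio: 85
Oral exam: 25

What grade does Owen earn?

Weekly reports: drop 60, 63 → average of remaining 5 = 438/5 = 87.6
Weighted total:
  Presentations 58 × 0.06 = 3.48
  Practicals 93 × 0.09 = 8.37
  Weekly reports 87.6 × 0.27 = 23.652
  Capstone 60 × 0.31 = 18.6
  Portfolio 85 × 0.22 = 18.7
  Oral exam 25 × 0.05 = 1.25
Sum = 74.052
74.052 is ≥ 64 and < 90 → Proficient

Proficient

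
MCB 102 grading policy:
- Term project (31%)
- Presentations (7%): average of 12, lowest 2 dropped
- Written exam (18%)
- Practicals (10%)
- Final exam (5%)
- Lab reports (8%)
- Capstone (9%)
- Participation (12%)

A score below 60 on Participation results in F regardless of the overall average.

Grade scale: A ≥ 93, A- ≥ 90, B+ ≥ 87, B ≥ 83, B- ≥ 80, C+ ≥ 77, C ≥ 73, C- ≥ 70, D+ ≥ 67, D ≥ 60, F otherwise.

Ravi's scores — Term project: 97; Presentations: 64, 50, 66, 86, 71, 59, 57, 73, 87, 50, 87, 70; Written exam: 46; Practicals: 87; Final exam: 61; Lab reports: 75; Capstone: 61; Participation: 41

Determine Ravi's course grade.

F

Presentations: drop 50, 50 → average of remaining 10 = 720/10 = 72
Participation score 41 < 60: minimum not met.
Weighted total:
  Term project 97 × 0.31 = 30.07
  Presentations 72 × 0.07 = 5.04
  Written exam 46 × 0.18 = 8.28
  Practicals 87 × 0.1 = 8.7
  Final exam 61 × 0.05 = 3.05
  Lab reports 75 × 0.08 = 6
  Capstone 61 × 0.09 = 5.49
  Participation 41 × 0.12 = 4.92
Sum = 71.55
Because the Participation minimum was not met, the result is F.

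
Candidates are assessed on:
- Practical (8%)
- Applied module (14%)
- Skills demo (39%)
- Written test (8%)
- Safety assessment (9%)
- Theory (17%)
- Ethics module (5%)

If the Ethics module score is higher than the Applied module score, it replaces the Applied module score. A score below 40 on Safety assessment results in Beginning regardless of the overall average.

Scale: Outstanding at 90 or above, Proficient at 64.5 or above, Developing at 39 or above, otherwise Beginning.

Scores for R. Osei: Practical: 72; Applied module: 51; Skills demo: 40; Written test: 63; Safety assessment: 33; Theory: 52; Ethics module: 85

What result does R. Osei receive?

Beginning

Ethics module (85) > Applied module (51), so Applied module counts as 85.
Safety assessment score 33 < 40: minimum not met.
Weighted total:
  Practical 72 × 0.08 = 5.76
  Applied module 85 × 0.14 = 11.9
  Skills demo 40 × 0.39 = 15.6
  Written test 63 × 0.08 = 5.04
  Safety assessment 33 × 0.09 = 2.97
  Theory 52 × 0.17 = 8.84
  Ethics module 85 × 0.05 = 4.25
Sum = 54.36
Because the Safety assessment minimum was not met, the result is Beginning.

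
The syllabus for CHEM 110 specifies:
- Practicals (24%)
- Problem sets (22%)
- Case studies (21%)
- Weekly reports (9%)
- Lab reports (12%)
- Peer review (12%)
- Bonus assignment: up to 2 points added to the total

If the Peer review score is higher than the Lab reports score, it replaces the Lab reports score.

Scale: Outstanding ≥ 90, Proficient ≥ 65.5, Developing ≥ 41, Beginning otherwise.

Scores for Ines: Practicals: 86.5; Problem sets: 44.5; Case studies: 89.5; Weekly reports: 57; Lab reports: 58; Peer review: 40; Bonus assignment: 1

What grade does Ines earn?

Peer review (40) ≤ Lab reports (58), so Lab reports stays at 58.
Weighted total:
  Practicals 86.5 × 0.24 = 20.76
  Problem sets 44.5 × 0.22 = 9.79
  Case studies 89.5 × 0.21 = 18.795
  Weekly reports 57 × 0.09 = 5.13
  Lab reports 58 × 0.12 = 6.96
  Peer review 40 × 0.12 = 4.8
Sum = 66.235
Bonus assignment: 66.235 + 1 = 67.235
67.235 is ≥ 65.5 and < 90 → Proficient

Proficient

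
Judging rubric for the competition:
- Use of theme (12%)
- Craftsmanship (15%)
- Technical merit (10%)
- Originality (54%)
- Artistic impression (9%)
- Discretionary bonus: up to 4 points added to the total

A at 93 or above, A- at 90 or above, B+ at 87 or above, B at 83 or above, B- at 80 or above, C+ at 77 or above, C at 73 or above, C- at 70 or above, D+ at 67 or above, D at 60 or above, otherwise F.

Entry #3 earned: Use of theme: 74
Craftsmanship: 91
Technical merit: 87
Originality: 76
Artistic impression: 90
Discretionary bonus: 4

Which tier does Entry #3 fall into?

Weighted total:
  Use of theme 74 × 0.12 = 8.88
  Craftsmanship 91 × 0.15 = 13.65
  Technical merit 87 × 0.1 = 8.7
  Originality 76 × 0.54 = 41.04
  Artistic impression 90 × 0.09 = 8.1
Sum = 80.37
Discretionary bonus: 80.37 + 4 = 84.37
84.37 is ≥ 83 and < 87 → B

B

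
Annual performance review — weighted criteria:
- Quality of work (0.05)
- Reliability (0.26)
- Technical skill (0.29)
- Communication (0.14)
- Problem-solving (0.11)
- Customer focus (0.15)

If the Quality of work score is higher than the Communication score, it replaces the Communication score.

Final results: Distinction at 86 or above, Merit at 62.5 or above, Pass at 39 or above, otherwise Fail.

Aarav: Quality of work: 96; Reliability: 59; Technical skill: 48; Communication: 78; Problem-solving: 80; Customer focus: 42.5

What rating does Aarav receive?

Quality of work (96) > Communication (78), so Communication counts as 96.
Weighted total:
  Quality of work 96 × 0.05 = 4.8
  Reliability 59 × 0.26 = 15.34
  Technical skill 48 × 0.29 = 13.92
  Communication 96 × 0.14 = 13.44
  Problem-solving 80 × 0.11 = 8.8
  Customer focus 42.5 × 0.15 = 6.375
Sum = 62.675
62.675 is ≥ 62.5 and < 86 → Merit

Merit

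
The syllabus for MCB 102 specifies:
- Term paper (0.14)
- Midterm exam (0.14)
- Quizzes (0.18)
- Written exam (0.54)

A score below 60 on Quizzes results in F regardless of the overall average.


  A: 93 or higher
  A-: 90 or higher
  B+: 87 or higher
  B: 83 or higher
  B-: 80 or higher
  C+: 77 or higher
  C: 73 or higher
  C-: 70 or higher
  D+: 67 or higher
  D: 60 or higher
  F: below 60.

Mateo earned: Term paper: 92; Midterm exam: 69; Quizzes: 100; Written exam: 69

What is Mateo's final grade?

C+

Quizzes score 100 ≥ 60: minimum met.
Weighted total:
  Term paper 92 × 0.14 = 12.88
  Midterm exam 69 × 0.14 = 9.66
  Quizzes 100 × 0.18 = 18
  Written exam 69 × 0.54 = 37.26
Sum = 77.8
77.8 is ≥ 77 and < 80 → C+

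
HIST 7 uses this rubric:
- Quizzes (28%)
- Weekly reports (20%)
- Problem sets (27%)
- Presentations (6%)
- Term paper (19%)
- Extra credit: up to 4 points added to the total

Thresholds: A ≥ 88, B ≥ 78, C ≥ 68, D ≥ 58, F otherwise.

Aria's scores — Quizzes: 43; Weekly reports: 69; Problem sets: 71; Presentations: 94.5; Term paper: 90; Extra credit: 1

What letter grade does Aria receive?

Weighted total:
  Quizzes 43 × 0.28 = 12.04
  Weekly reports 69 × 0.2 = 13.8
  Problem sets 71 × 0.27 = 19.17
  Presentations 94.5 × 0.06 = 5.67
  Term paper 90 × 0.19 = 17.1
Sum = 67.78
Extra credit: 67.78 + 1 = 68.78
68.78 is ≥ 68 and < 78 → C

C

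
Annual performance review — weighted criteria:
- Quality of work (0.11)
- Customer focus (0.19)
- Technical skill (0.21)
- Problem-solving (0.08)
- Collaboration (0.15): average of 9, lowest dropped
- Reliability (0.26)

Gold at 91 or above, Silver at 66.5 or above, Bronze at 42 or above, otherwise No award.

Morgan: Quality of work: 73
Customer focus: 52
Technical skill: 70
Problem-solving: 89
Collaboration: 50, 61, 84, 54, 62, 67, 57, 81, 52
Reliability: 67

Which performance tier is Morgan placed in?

Silver

Collaboration: drop 50 → average of remaining 8 = 518/8 = 64.75
Weighted total:
  Quality of work 73 × 0.11 = 8.03
  Customer focus 52 × 0.19 = 9.88
  Technical skill 70 × 0.21 = 14.7
  Problem-solving 89 × 0.08 = 7.12
  Collaboration 64.75 × 0.15 = 9.7125
  Reliability 67 × 0.26 = 17.42
Sum = 66.8625
66.8625 is ≥ 66.5 and < 91 → Silver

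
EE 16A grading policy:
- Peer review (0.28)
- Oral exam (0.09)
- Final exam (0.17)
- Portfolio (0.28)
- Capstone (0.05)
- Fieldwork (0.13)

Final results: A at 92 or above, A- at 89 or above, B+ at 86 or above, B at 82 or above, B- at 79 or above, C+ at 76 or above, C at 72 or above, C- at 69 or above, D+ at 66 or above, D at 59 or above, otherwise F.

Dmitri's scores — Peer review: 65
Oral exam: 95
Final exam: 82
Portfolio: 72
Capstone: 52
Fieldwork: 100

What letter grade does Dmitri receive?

Weighted total:
  Peer review 65 × 0.28 = 18.2
  Oral exam 95 × 0.09 = 8.55
  Final exam 82 × 0.17 = 13.94
  Portfolio 72 × 0.28 = 20.16
  Capstone 52 × 0.05 = 2.6
  Fieldwork 100 × 0.13 = 13
Sum = 76.45
76.45 is ≥ 76 and < 79 → C+

C+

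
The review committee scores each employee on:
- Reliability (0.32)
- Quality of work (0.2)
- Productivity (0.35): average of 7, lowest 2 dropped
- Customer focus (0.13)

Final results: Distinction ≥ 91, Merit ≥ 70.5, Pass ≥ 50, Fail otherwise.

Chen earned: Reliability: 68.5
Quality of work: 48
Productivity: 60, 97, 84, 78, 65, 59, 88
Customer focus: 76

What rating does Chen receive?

Productivity: drop 59, 60 → average of remaining 5 = 412/5 = 82.4
Weighted total:
  Reliability 68.5 × 0.32 = 21.92
  Quality of work 48 × 0.2 = 9.6
  Productivity 82.4 × 0.35 = 28.84
  Customer focus 76 × 0.13 = 9.88
Sum = 70.24
70.24 is ≥ 50 and < 70.5 → Pass

Pass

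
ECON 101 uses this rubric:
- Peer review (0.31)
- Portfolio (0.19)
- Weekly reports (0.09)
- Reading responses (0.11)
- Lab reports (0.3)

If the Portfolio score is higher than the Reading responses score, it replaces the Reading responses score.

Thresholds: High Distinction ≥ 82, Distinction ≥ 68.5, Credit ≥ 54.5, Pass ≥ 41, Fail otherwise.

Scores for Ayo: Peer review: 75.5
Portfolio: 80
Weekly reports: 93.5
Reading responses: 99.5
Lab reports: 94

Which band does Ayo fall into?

High Distinction

Portfolio (80) ≤ Reading responses (99.5), so Reading responses stays at 99.5.
Weighted total:
  Peer review 75.5 × 0.31 = 23.405
  Portfolio 80 × 0.19 = 15.2
  Weekly reports 93.5 × 0.09 = 8.415
  Reading responses 99.5 × 0.11 = 10.945
  Lab reports 94 × 0.3 = 28.2
Sum = 86.165
86.165 ≥ 82 → High Distinction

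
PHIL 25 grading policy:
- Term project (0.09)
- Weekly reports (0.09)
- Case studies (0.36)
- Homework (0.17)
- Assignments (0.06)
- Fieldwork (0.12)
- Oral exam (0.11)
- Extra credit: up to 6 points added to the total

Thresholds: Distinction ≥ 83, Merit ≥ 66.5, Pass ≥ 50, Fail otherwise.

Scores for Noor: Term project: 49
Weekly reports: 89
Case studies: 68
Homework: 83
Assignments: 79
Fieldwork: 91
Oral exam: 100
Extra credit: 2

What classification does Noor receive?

Merit

Weighted total:
  Term project 49 × 0.09 = 4.41
  Weekly reports 89 × 0.09 = 8.01
  Case studies 68 × 0.36 = 24.48
  Homework 83 × 0.17 = 14.11
  Assignments 79 × 0.06 = 4.74
  Fieldwork 91 × 0.12 = 10.92
  Oral exam 100 × 0.11 = 11
Sum = 77.67
Extra credit: 77.67 + 2 = 79.67
79.67 is ≥ 66.5 and < 83 → Merit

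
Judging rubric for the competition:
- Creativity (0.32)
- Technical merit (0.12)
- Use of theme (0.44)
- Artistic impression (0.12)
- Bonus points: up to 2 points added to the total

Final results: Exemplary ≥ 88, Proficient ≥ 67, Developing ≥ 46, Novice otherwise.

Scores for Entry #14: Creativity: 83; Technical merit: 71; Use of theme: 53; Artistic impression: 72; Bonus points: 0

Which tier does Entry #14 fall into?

Proficient

Weighted total:
  Creativity 83 × 0.32 = 26.56
  Technical merit 71 × 0.12 = 8.52
  Use of theme 53 × 0.44 = 23.32
  Artistic impression 72 × 0.12 = 8.64
Sum = 67.04
Bonus points: 67.04 + 0 = 67.04
67.04 is ≥ 67 and < 88 → Proficient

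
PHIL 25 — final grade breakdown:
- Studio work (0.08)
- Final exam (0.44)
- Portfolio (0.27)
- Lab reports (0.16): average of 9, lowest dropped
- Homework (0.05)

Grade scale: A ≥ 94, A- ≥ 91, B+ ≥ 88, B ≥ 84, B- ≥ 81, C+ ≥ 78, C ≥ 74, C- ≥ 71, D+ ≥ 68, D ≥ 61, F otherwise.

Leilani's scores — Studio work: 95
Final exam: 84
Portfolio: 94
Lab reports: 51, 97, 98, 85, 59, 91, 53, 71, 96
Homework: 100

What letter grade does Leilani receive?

B

Lab reports: drop 51 → average of remaining 8 = 650/8 = 81.25
Weighted total:
  Studio work 95 × 0.08 = 7.6
  Final exam 84 × 0.44 = 36.96
  Portfolio 94 × 0.27 = 25.38
  Lab reports 81.25 × 0.16 = 13
  Homework 100 × 0.05 = 5
Sum = 87.94
87.94 is ≥ 84 and < 88 → B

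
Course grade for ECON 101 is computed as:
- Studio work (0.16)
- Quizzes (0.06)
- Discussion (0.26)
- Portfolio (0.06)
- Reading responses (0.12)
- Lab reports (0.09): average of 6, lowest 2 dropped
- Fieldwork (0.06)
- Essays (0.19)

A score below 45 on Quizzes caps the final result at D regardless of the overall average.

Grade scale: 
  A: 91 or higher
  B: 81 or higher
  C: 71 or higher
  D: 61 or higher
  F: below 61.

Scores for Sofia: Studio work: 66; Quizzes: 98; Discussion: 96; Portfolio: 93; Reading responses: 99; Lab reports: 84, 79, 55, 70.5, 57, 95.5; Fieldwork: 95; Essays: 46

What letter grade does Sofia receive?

C

Lab reports: drop 55, 57 → average of remaining 4 = 329/4 = 82.25
Quizzes score 98 ≥ 45: minimum met.
Weighted total:
  Studio work 66 × 0.16 = 10.56
  Quizzes 98 × 0.06 = 5.88
  Discussion 96 × 0.26 = 24.96
  Portfolio 93 × 0.06 = 5.58
  Reading responses 99 × 0.12 = 11.88
  Lab reports 82.25 × 0.09 = 7.4025
  Fieldwork 95 × 0.06 = 5.7
  Essays 46 × 0.19 = 8.74
Sum = 80.7025
80.7025 is ≥ 71 and < 81 → C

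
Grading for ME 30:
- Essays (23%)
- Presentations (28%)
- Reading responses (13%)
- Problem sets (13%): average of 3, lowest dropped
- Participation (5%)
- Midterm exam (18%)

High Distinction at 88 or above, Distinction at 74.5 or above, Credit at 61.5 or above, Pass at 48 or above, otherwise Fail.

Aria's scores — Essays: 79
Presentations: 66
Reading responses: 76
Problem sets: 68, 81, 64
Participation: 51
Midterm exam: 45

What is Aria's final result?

Credit

Problem sets: drop 64 → average of remaining 2 = 149/2 = 74.5
Weighted total:
  Essays 79 × 0.23 = 18.17
  Presentations 66 × 0.28 = 18.48
  Reading responses 76 × 0.13 = 9.88
  Problem sets 74.5 × 0.13 = 9.685
  Participation 51 × 0.05 = 2.55
  Midterm exam 45 × 0.18 = 8.1
Sum = 66.865
66.865 is ≥ 61.5 and < 74.5 → Credit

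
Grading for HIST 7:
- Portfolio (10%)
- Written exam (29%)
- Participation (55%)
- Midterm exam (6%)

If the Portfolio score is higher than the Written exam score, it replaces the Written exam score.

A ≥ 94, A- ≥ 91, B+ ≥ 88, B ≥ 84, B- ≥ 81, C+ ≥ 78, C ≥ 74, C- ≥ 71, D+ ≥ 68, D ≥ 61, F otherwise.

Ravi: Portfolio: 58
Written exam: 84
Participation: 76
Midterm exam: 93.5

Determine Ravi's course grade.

Portfolio (58) ≤ Written exam (84), so Written exam stays at 84.
Weighted total:
  Portfolio 58 × 0.1 = 5.8
  Written exam 84 × 0.29 = 24.36
  Participation 76 × 0.55 = 41.8
  Midterm exam 93.5 × 0.06 = 5.61
Sum = 77.57
77.57 is ≥ 74 and < 78 → C

C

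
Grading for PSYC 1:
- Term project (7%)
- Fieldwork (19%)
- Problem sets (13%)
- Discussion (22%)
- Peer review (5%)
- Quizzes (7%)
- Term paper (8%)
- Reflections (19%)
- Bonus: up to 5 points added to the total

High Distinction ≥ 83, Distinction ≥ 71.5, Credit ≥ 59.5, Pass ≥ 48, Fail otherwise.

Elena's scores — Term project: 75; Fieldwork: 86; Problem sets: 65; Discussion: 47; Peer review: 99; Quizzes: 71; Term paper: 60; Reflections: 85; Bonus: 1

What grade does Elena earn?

Weighted total:
  Term project 75 × 0.07 = 5.25
  Fieldwork 86 × 0.19 = 16.34
  Problem sets 65 × 0.13 = 8.45
  Discussion 47 × 0.22 = 10.34
  Peer review 99 × 0.05 = 4.95
  Quizzes 71 × 0.07 = 4.97
  Term paper 60 × 0.08 = 4.8
  Reflections 85 × 0.19 = 16.15
Sum = 71.25
Bonus: 71.25 + 1 = 72.25
72.25 is ≥ 71.5 and < 83 → Distinction

Distinction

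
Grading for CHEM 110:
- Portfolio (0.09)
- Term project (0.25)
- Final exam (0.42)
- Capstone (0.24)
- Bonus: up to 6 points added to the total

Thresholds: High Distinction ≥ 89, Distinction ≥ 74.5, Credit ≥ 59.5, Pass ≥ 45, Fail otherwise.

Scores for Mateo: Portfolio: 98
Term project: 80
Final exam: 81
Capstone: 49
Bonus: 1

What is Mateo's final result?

Distinction

Weighted total:
  Portfolio 98 × 0.09 = 8.82
  Term project 80 × 0.25 = 20
  Final exam 81 × 0.42 = 34.02
  Capstone 49 × 0.24 = 11.76
Sum = 74.6
Bonus: 74.6 + 1 = 75.6
75.6 is ≥ 74.5 and < 89 → Distinction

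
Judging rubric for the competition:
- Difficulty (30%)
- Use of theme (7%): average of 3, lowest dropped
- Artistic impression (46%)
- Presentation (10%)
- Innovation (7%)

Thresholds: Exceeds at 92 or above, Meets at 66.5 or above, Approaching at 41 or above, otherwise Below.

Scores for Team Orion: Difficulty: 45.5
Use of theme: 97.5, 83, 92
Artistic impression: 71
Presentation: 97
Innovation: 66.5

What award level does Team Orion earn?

Use of theme: drop 83 → average of remaining 2 = 189.5/2 = 94.75
Weighted total:
  Difficulty 45.5 × 0.3 = 13.65
  Use of theme 94.75 × 0.07 = 6.6325
  Artistic impression 71 × 0.46 = 32.66
  Presentation 97 × 0.1 = 9.7
  Innovation 66.5 × 0.07 = 4.655
Sum = 67.2975
67.2975 is ≥ 66.5 and < 92 → Meets

Meets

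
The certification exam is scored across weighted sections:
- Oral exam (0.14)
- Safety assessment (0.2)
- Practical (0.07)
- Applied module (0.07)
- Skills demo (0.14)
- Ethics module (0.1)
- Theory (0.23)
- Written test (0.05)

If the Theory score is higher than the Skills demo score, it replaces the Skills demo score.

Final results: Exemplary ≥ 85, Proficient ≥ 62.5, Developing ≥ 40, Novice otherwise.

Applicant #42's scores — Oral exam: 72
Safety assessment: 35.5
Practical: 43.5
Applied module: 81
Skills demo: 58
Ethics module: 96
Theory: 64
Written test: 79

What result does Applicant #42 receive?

Proficient

Theory (64) > Skills demo (58), so Skills demo counts as 64.
Weighted total:
  Oral exam 72 × 0.14 = 10.08
  Safety assessment 35.5 × 0.2 = 7.1
  Practical 43.5 × 0.07 = 3.045
  Applied module 81 × 0.07 = 5.67
  Skills demo 64 × 0.14 = 8.96
  Ethics module 96 × 0.1 = 9.6
  Theory 64 × 0.23 = 14.72
  Written test 79 × 0.05 = 3.95
Sum = 63.125
63.125 is ≥ 62.5 and < 85 → Proficient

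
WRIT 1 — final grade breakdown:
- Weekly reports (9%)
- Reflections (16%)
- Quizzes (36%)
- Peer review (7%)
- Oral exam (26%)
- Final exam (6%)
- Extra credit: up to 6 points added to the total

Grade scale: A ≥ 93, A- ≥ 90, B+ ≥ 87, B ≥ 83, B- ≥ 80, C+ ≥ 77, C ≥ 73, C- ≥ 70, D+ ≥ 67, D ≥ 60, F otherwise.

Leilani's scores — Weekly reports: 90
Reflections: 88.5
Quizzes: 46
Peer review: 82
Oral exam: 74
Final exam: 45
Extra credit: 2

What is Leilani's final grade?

Weighted total:
  Weekly reports 90 × 0.09 = 8.1
  Reflections 88.5 × 0.16 = 14.16
  Quizzes 46 × 0.36 = 16.56
  Peer review 82 × 0.07 = 5.74
  Oral exam 74 × 0.26 = 19.24
  Final exam 45 × 0.06 = 2.7
Sum = 66.5
Extra credit: 66.5 + 2 = 68.5
68.5 is ≥ 67 and < 70 → D+

D+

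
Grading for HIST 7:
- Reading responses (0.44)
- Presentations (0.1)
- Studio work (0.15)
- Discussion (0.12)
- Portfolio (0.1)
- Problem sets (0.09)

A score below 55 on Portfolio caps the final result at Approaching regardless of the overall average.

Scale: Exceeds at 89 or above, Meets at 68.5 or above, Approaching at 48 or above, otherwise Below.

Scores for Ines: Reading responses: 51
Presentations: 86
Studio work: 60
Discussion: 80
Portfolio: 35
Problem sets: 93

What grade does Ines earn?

Approaching

Portfolio score 35 < 55: minimum not met.
Weighted total:
  Reading responses 51 × 0.44 = 22.44
  Presentations 86 × 0.1 = 8.6
  Studio work 60 × 0.15 = 9
  Discussion 80 × 0.12 = 9.6
  Portfolio 35 × 0.1 = 3.5
  Problem sets 93 × 0.09 = 8.37
Sum = 61.51
61.51 would be Approaching; cap at Approaching applies → Approaching.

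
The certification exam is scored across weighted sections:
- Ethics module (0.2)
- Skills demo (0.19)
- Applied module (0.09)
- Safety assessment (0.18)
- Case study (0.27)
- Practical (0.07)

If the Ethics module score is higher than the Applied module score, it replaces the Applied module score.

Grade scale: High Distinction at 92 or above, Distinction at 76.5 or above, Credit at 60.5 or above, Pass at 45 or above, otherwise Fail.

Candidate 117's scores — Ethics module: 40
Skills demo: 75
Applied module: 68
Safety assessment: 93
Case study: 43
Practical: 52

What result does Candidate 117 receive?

Ethics module (40) ≤ Applied module (68), so Applied module stays at 68.
Weighted total:
  Ethics module 40 × 0.2 = 8
  Skills demo 75 × 0.19 = 14.25
  Applied module 68 × 0.09 = 6.12
  Safety assessment 93 × 0.18 = 16.74
  Case study 43 × 0.27 = 11.61
  Practical 52 × 0.07 = 3.64
Sum = 60.36
60.36 is ≥ 45 and < 60.5 → Pass

Pass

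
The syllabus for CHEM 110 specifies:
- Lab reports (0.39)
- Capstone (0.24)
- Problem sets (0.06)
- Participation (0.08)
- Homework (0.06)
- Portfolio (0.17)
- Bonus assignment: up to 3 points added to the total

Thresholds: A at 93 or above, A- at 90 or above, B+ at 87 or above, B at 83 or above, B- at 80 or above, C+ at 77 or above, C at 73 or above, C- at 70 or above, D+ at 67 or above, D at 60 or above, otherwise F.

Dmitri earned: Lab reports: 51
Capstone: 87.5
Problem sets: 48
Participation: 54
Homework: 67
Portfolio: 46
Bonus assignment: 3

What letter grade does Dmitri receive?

D

Weighted total:
  Lab reports 51 × 0.39 = 19.89
  Capstone 87.5 × 0.24 = 21
  Problem sets 48 × 0.06 = 2.88
  Participation 54 × 0.08 = 4.32
  Homework 67 × 0.06 = 4.02
  Portfolio 46 × 0.17 = 7.82
Sum = 59.93
Bonus assignment: 59.93 + 3 = 62.93
62.93 is ≥ 60 and < 67 → D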